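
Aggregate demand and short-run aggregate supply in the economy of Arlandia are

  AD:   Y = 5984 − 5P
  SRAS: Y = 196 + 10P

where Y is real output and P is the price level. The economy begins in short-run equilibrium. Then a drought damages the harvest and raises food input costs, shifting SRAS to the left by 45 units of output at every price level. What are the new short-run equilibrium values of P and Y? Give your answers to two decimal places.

P = 388.87, Y = 4039.67

This is a negative supply shock: SRAS shifts left.
New SRAS: Y = 151 + 10P.
Set AD = SRAS: 5984 − 5P = 151 + 10P, so 5833 = 15P and P = 388.87.
Substituting into AD, Y = 4039.67.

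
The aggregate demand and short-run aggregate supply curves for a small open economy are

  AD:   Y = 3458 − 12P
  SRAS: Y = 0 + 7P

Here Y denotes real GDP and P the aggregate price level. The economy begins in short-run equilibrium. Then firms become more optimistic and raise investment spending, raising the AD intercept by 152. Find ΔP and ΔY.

This is a positive demand shock: AD shifts right.
New AD: Y = 3610 − 12P.
Set AD = SRAS: 3610 − 12P = 7P, so 3610 = 19P and P = 190.
Y = 3610 − 12·190 = 1330.
Initially P = 182, Y = 1274, so ΔP = +8 and ΔY = +56.

ΔP = +8, ΔY = +56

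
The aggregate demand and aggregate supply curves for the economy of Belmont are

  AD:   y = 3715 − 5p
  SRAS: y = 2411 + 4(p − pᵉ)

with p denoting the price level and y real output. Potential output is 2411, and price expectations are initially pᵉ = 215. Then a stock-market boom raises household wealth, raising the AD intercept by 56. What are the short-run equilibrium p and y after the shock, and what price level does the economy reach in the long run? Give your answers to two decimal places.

AD shifts right: new AD is y = 3771 − 5p. With pᵉ = 215, SRAS is y = 1551 + 4p.
Short run: 3771 − 5p = 1551 + 4p gives 2220 = 9p, so p = 246.67 and y = 3771 − 5p = 2537.67.
y = 2537.67 is above potential 2411; expectations adjust and SRAS shifts left until y = 2411.
Long run: on the new AD curve, 2411 = 3771 − 5p gives p = 272.00.

Short run: p = 246.67, y = 2537.67. Long run: p = 272.00.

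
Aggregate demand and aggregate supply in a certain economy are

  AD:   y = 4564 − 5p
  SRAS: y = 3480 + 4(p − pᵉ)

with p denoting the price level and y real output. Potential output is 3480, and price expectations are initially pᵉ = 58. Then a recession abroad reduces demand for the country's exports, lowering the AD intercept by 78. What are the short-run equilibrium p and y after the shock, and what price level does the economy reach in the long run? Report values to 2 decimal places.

AD shifts left: new AD is y = 4486 − 5p. With pᵉ = 58, SRAS is y = 3248 + 4p.
Short run: 4486 − 5p = 3248 + 4p gives 1238 = 9p, so p = 137.56 and y = 4486 − 5p = 3798.22.
y = 3798.22 is above potential 3480; expectations adjust and SRAS shifts left until y = 3480.
Long run: on the new AD curve, 3480 = 4486 − 5p gives p = 201.20.

Short run: p = 137.56, y = 3798.22. Long run: p = 201.20.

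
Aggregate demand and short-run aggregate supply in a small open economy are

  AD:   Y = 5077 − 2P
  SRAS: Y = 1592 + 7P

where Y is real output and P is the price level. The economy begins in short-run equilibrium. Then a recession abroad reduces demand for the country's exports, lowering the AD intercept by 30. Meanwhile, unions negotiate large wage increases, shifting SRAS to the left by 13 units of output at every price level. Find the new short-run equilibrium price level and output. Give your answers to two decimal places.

P = 385.33, Y = 4276.33

After both shocks: AD is Y = 5047 − 2P and SRAS is Y = 1579 + 7P.
Setting them equal: 3468 = 9P, so P = 385.33.
Substituting into AD, Y = 4276.33.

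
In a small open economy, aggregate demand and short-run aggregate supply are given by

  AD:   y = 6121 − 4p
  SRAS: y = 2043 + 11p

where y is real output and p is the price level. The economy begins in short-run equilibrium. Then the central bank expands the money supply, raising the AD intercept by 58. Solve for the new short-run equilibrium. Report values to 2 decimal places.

This is a positive demand shock: AD shifts right.
New AD: y = 6179 − 4p.
Set AD = SRAS: 6179 − 4p = 2043 + 11p, so 4136 = 15p and p = 275.73.
Substituting into AD, y = 5076.07.

p = 275.73, y = 5076.07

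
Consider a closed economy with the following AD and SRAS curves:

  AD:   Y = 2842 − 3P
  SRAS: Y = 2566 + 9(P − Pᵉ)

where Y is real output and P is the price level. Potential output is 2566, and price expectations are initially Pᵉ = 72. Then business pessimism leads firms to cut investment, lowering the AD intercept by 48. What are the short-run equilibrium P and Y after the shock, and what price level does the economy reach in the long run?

AD shifts left: new AD is Y = 2794 − 3P. With Pᵉ = 72, SRAS is Y = 1918 + 9P.
Short run: 2794 − 3P = 1918 + 9P gives 876 = 12P, so P = 73 and Y = 2794 − 3·73 = 2575.
Y = 2575 is above potential 2566; expectations adjust and SRAS shifts left until Y = 2566.
Long run: on the new AD curve, 2566 = 2794 − 3P gives P = 76.

Short run: P = 73, Y = 2575. Long run: P = 76.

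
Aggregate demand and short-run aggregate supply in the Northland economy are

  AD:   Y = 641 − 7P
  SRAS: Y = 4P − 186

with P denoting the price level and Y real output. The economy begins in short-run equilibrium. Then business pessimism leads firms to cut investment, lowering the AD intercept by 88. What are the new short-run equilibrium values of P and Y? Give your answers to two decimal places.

This is a negative demand shock: AD shifts left.
New AD: Y = 553 − 7P.
Set AD = SRAS: 553 − 7P = 4P − 186, so 739 = 11P and P = 67.18.
Substituting into AD, Y = 82.73.

P = 67.18, Y = 82.73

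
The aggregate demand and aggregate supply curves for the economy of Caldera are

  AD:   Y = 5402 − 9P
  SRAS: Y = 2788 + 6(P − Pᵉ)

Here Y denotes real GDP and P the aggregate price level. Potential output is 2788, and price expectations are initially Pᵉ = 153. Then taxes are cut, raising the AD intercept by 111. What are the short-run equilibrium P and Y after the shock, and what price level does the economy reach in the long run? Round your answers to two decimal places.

Short run: P = 242.87, Y = 3327.20. Long run: P = 302.78.

AD shifts right: new AD is Y = 5513 − 9P. With Pᵉ = 153, SRAS is Y = 1870 + 6P.
Short run: 5513 − 9P = 1870 + 6P gives 3643 = 15P, so P = 242.87 and Y = 5513 − 9P = 3327.20.
Y = 3327.20 is above potential 2788; expectations adjust and SRAS shifts left until Y = 2788.
Long run: on the new AD curve, 2788 = 5513 − 9P gives P = 302.78.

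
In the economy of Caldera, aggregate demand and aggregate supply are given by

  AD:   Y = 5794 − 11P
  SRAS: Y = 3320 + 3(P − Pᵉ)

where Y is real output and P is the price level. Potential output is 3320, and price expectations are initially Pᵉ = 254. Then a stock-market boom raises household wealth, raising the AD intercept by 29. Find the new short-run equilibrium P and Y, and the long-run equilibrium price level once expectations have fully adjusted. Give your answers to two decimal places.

AD shifts right: new AD is Y = 5823 − 11P. With Pᵉ = 254, SRAS is Y = 2558 + 3P.
Short run: 5823 − 11P = 2558 + 3P gives 3265 = 14P, so P = 233.21 and Y = 5823 − 11P = 3257.64.
Y = 3257.64 is below potential 3320; expectations adjust and SRAS shifts right until Y = 3320.
Long run: on the new AD curve, 3320 = 5823 − 11P gives P = 227.55.

Short run: P = 233.21, Y = 3257.64. Long run: P = 227.55.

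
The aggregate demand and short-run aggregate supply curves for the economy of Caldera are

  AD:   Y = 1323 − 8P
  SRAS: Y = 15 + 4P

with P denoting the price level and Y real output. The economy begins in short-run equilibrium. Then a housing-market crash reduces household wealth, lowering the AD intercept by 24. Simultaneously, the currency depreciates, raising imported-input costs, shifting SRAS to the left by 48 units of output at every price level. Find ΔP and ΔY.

After both shocks: AD is Y = 1299 − 8P and SRAS is Y = 4P − 33.
Setting them equal: 1332 = 12P, so P = 111.
Y = 1299 − 8·111 = 411.
Initially P = 109, Y = 451, so ΔP = +2 and ΔY = -40.

ΔP = +2, ΔY = -40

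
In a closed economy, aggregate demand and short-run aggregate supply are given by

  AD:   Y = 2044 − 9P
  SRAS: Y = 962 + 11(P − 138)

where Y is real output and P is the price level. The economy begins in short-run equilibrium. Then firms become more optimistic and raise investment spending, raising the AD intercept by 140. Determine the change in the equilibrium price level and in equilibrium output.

This is a positive demand shock: AD shifts right.
New AD: Y = 2184 − 9P.
SRAS can be written Y = 11P − 556.
Set AD = SRAS: 2184 − 9P = 11P − 556, so 2740 = 20P and P = 137.
Y = 2184 − 9·137 = 951.
Initially P = 130, Y = 874, so ΔP = +7 and ΔY = +77.

ΔP = +7, ΔY = +77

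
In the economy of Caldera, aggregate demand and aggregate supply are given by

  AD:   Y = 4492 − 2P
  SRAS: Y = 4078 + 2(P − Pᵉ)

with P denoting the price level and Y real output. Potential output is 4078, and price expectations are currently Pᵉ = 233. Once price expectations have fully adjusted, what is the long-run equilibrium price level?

Short run: with Pᵉ = 233, SRAS is Y = 3612 + 2P. Setting AD = SRAS gives 880 = 4P, so P = 220 and Y = 4492 − 2·220 = 4052.
Output 4052 is below potential 4078, so over time expected prices fall and SRAS shifts right until Y returns to 4078.
Long run: Y = 4078 on the AD curve gives 4078 = 4492 − 2P, so P = 207.

Long-run P = 207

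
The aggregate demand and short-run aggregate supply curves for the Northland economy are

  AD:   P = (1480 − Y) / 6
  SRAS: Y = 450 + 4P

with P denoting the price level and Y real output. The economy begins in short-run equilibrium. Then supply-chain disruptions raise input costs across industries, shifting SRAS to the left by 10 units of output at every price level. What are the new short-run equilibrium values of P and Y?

P = 104, Y = 856

This is a negative supply shock: SRAS shifts left.
New SRAS: Y = 440 + 4P.
Set AD = SRAS: 1480 − 6P = 440 + 4P, so 1040 = 10P and P = 104.
Y = 1480 − 6·104 = 856.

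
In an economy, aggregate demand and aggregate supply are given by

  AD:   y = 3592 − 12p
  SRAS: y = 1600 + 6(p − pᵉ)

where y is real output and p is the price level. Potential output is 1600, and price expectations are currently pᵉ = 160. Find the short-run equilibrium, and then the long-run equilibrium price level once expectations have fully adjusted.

Short run: p = 164, y = 1624. Long run: p = 166.

Short run: with pᵉ = 160, SRAS is y = 640 + 6p. Setting AD = SRAS gives 2952 = 18p, so p = 164 and y = 3592 − 12·164 = 1624.
Output 1624 is above potential 1600, so over time expected prices rise and SRAS shifts left until y returns to 1600.
Long run: y = 1600 on the AD curve gives 1600 = 3592 − 12p, so p = 166.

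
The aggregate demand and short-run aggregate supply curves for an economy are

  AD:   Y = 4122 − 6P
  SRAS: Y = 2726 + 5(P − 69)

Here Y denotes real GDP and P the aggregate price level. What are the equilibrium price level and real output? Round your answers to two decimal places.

P = 158.27, Y = 3172.36

Write SRAS as Y = 2726 + 5P − 345 = 2381 + 5P.
Set AD = SRAS: 4122 − 6P = 2381 + 5P, so 1741 = 11P and P = 158.27.
Substituting into AD, Y = 4122 − 6P = 3172.36.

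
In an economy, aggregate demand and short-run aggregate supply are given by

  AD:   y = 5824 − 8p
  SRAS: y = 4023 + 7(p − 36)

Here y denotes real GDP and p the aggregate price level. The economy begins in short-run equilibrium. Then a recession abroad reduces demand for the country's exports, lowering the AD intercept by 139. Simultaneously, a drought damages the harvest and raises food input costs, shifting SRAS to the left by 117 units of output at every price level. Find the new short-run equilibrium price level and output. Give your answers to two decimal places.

p = 135.40, y = 4601.80

After both shocks: AD is y = 5685 − 8p and SRAS is y = 3654 + 7p.
Setting them equal: 2031 = 15p, so p = 135.40.
Substituting into AD, y = 4601.80.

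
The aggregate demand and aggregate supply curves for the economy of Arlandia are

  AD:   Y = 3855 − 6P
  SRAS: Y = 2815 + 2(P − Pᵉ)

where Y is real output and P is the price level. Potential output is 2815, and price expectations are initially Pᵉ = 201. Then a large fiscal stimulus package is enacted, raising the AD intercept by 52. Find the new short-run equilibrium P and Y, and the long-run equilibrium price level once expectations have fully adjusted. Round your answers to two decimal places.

AD shifts right: new AD is Y = 3907 − 6P. With Pᵉ = 201, SRAS is Y = 2413 + 2P.
Short run: 3907 − 6P = 2413 + 2P gives 1494 = 8P, so P = 186.75 and Y = 3907 − 6P = 2786.50.
Y = 2786.50 is below potential 2815; expectations adjust and SRAS shifts right until Y = 2815.
Long run: on the new AD curve, 2815 = 3907 − 6P gives P = 182.00.

Short run: P = 186.75, Y = 2786.50. Long run: P = 182.00.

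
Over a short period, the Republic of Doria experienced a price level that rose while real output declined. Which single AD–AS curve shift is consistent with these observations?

SRAS shifted left

P rose and Y fell. An AD shift moves P and Y in the same direction; an SRAS shift moves them in opposite directions.
Here P and Y moved in opposite directions, so the SRAS curve shifted.
Since Y fell, SRAS shifted left.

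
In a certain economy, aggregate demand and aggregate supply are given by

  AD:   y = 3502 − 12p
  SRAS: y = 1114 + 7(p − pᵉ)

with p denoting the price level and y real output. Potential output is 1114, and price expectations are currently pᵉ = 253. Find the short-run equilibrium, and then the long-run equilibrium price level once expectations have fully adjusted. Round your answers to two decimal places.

Short run: with pᵉ = 253, SRAS is y = 7p − 657. Setting AD = SRAS gives 4159 = 19p, so p = 218.89 and y = 3502 − 12p = 875.26.
Output 875.26 is below potential 1114, so over time expected prices fall and SRAS shifts right until y returns to 1114.
Long run: y = 1114 on the AD curve gives 1114 = 3502 − 12p, so p = 199.00.

Short run: p = 218.89, y = 875.26. Long run: p = 199.00.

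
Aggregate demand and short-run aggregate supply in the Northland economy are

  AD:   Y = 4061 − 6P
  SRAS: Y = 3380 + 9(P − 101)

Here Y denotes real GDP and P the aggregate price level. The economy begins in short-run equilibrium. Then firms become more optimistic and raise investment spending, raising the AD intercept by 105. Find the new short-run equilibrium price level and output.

This is a positive demand shock: AD shifts right.
New AD: Y = 4166 − 6P.
SRAS can be written Y = 2471 + 9P.
Set AD = SRAS: 4166 − 6P = 2471 + 9P, so 1695 = 15P and P = 113.
Y = 4166 − 6·113 = 3488.

P = 113, Y = 3488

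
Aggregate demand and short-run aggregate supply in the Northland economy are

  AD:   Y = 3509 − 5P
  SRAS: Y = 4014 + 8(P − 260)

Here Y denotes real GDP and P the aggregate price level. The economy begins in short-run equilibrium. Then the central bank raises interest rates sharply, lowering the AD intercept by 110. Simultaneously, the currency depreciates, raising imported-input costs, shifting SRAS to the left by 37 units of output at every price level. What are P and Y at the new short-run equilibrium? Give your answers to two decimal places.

After both shocks: AD is Y = 3399 − 5P and SRAS is Y = 1897 + 8P.
Setting them equal: 1502 = 13P, so P = 115.54.
Substituting into AD, Y = 2821.31.

P = 115.54, Y = 2821.31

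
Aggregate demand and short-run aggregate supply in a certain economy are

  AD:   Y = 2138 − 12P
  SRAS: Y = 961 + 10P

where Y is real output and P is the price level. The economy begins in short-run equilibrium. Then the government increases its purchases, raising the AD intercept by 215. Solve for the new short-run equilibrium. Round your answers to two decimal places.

This is a positive demand shock: AD shifts right.
New AD: Y = 2353 − 12P.
Set AD = SRAS: 2353 − 12P = 961 + 10P, so 1392 = 22P and P = 63.27.
Substituting into AD, Y = 1593.73.

P = 63.27, Y = 1593.73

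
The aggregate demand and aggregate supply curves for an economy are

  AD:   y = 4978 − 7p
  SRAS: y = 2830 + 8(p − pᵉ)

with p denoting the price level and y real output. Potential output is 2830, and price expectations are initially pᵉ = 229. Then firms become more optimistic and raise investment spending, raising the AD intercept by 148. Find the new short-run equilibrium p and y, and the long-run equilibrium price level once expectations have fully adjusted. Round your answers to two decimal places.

AD shifts right: new AD is y = 5126 − 7p. With pᵉ = 229, SRAS is y = 998 + 8p.
Short run: 5126 − 7p = 998 + 8p gives 4128 = 15p, so p = 275.20 and y = 5126 − 7p = 3199.60.
y = 3199.60 is above potential 2830; expectations adjust and SRAS shifts left until y = 2830.
Long run: on the new AD curve, 2830 = 5126 − 7p gives p = 328.00.

Short run: p = 275.20, y = 3199.60. Long run: p = 328.00.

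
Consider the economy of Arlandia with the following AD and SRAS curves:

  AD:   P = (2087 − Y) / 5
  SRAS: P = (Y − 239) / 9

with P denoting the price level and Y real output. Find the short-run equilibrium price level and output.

P = 132, Y = 1427

Rearrange AD to Y = 2087 − 5P.
Rearrange SRAS to Y = 239 + 9P.
Set AD = SRAS: 2087 − 5P = 239 + 9P, so 1848 = 14P and P = 132.
Then Y = 2087 − 5·132 = 1427.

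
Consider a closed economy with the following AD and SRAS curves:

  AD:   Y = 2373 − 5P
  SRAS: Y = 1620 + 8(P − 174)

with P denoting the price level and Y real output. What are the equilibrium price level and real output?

P = 165, Y = 1548

Write SRAS as Y = 1620 + 8P − 1392 = 228 + 8P.
Set AD = SRAS: 2373 − 5P = 228 + 8P, so 2145 = 13P and P = 165.
Then Y = 2373 − 5·165 = 1548.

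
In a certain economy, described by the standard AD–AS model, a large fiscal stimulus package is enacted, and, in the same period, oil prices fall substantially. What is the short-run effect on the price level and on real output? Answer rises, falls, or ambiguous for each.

The first event is a positive demand shock: AD shifts right, which by itself pushes P up and Y up.
The second is a favourable supply shock: SRAS shifts right, which by itself pushes P down and Y up.
The two shocks push P in opposite directions, so the effect on P is ambiguous. Both shocks push Y up, so Y rises.

Price level: ambiguous; output: rises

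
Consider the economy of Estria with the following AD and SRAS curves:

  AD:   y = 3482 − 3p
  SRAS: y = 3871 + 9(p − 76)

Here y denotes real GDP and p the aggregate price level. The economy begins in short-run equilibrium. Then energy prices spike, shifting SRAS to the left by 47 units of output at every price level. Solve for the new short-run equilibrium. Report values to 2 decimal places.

This is a negative supply shock: SRAS shifts left.
New SRAS: y = 3140 + 9p.
Set AD = SRAS: 3482 − 3p = 3140 + 9p, so 342 = 12p and p = 28.50.
Substituting into AD, y = 3396.50.

p = 28.50, y = 3396.50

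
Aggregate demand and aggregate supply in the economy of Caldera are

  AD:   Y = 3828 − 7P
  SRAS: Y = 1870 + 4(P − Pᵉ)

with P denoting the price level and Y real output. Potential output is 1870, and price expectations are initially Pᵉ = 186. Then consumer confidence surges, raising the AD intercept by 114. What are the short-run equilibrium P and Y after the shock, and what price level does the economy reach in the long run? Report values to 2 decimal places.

AD shifts right: new AD is Y = 3942 − 7P. With Pᵉ = 186, SRAS is Y = 1126 + 4P.
Short run: 3942 − 7P = 1126 + 4P gives 2816 = 11P, so P = 256.00 and Y = 3942 − 7P = 2150.00.
Y = 2150.00 is above potential 1870; expectations adjust and SRAS shifts left until Y = 1870.
Long run: on the new AD curve, 1870 = 3942 − 7P gives P = 296.00.

Short run: P = 256.00, Y = 2150.00. Long run: P = 296.00.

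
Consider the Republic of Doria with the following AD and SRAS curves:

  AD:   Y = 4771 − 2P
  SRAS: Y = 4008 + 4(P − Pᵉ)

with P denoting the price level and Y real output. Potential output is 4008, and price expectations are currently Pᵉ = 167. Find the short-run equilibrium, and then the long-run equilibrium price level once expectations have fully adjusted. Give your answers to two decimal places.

Short run: with Pᵉ = 167, SRAS is Y = 3340 + 4P. Setting AD = SRAS gives 1431 = 6P, so P = 238.50 and Y = 4771 − 2P = 4294.00.
Output 4294.00 is above potential 4008, so over time expected prices rise and SRAS shifts left until Y returns to 4008.
Long run: Y = 4008 on the AD curve gives 4008 = 4771 − 2P, so P = 381.50.

Short run: P = 238.50, Y = 4294.00. Long run: P = 381.50.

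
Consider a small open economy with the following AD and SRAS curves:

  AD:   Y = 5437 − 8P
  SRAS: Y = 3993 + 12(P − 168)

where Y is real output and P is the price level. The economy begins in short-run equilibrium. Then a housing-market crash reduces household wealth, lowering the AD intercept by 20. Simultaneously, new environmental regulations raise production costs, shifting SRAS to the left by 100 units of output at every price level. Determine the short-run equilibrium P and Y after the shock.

After both shocks: AD is Y = 5417 − 8P and SRAS is Y = 1877 + 12P.
Setting them equal: 3540 = 20P, so P = 177.
Y = 5417 − 8·177 = 4001.

P = 177, Y = 4001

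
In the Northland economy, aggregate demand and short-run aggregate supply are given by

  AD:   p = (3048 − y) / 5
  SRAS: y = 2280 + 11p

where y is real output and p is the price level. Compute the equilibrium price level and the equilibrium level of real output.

p = 48, y = 2808

Rearrange AD to y = 3048 − 5p.
Set AD = SRAS: 3048 − 5p = 2280 + 11p, so 768 = 16p and p = 48.
Then y = 3048 − 5·48 = 2808.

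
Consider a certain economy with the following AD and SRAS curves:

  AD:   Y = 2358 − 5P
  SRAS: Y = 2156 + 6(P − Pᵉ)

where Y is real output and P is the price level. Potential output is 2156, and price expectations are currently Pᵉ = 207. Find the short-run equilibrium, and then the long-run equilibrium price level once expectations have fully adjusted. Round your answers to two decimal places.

Short run: P = 131.27, Y = 1701.64. Long run: P = 40.40.

Short run: with Pᵉ = 207, SRAS is Y = 914 + 6P. Setting AD = SRAS gives 1444 = 11P, so P = 131.27 and Y = 2358 − 5P = 1701.64.
Output 1701.64 is below potential 2156, so over time expected prices fall and SRAS shifts right until Y returns to 2156.
Long run: Y = 2156 on the AD curve gives 2156 = 2358 − 5P, so P = 40.40.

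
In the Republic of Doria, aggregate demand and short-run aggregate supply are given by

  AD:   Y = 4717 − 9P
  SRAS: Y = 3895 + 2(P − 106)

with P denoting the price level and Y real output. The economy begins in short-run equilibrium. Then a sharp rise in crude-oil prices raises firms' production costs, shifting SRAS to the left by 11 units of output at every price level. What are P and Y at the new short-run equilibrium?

P = 95, Y = 3862

This is a negative supply shock: SRAS shifts left.
New SRAS: Y = 3672 + 2P.
Set AD = SRAS: 4717 − 9P = 3672 + 2P, so 1045 = 11P and P = 95.
Y = 4717 − 9·95 = 3862.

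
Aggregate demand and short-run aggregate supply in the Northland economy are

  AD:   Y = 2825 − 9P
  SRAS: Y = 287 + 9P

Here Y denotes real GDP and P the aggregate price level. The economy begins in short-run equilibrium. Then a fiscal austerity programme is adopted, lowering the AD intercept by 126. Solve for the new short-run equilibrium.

P = 134, Y = 1493

This is a negative demand shock: AD shifts left.
New AD: Y = 2699 − 9P.
Set AD = SRAS: 2699 − 9P = 287 + 9P, so 2412 = 18P and P = 134.
Y = 2699 − 9·134 = 1493.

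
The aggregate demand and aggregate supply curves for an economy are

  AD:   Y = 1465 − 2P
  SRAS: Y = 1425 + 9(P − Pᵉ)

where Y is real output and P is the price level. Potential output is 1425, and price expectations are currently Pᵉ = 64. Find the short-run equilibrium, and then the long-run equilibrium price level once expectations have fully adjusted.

Short run: P = 56, Y = 1353. Long run: P = 20.

Short run: with Pᵉ = 64, SRAS is Y = 849 + 9P. Setting AD = SRAS gives 616 = 11P, so P = 56 and Y = 1465 − 2·56 = 1353.
Output 1353 is below potential 1425, so over time expected prices fall and SRAS shifts right until Y returns to 1425.
Long run: Y = 1425 on the AD curve gives 1425 = 1465 − 2P, so P = 20.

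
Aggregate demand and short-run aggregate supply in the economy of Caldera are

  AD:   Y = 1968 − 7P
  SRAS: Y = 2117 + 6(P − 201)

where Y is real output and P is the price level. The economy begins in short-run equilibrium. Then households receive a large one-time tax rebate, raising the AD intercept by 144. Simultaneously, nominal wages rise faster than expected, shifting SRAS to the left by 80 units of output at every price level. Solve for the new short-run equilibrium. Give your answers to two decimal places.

After both shocks: AD is Y = 2112 − 7P and SRAS is Y = 831 + 6P.
Setting them equal: 1281 = 13P, so P = 98.54.
Substituting into AD, Y = 1422.23.

P = 98.54, Y = 1422.23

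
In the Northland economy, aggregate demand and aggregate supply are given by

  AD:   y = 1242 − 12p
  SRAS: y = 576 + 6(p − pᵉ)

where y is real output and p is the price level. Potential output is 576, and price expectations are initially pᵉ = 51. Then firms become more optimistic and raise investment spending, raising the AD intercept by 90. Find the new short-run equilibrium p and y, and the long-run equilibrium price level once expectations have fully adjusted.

Short run: p = 59, y = 624. Long run: p = 63.

AD shifts right: new AD is y = 1332 − 12p. With pᵉ = 51, SRAS is y = 270 + 6p.
Short run: 1332 − 12p = 270 + 6p gives 1062 = 18p, so p = 59 and y = 1332 − 12·59 = 624.
y = 624 is above potential 576; expectations adjust and SRAS shifts left until y = 576.
Long run: on the new AD curve, 576 = 1332 − 12p gives p = 63.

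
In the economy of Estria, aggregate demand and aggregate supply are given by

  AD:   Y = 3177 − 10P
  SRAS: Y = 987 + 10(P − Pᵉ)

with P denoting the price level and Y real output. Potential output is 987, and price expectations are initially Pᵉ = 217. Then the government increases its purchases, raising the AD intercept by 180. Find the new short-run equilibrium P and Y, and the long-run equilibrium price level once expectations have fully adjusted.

AD shifts right: new AD is Y = 3357 − 10P. With Pᵉ = 217, SRAS is Y = 10P − 1183.
Short run: 3357 − 10P = 10P − 1183 gives 4540 = 20P, so P = 227 and Y = 3357 − 10·227 = 1087.
Y = 1087 is above potential 987; expectations adjust and SRAS shifts left until Y = 987.
Long run: on the new AD curve, 987 = 3357 − 10P gives P = 237.

Short run: P = 227, Y = 1087. Long run: P = 237.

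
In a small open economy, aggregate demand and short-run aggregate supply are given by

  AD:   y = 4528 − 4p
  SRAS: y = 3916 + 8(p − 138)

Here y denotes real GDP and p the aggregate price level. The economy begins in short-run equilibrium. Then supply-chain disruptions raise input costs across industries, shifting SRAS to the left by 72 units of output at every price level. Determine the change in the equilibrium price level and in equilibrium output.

Δp = +6, Δy = -24

This is a negative supply shock: SRAS shifts left.
New SRAS: y = 2740 + 8p.
Set AD = SRAS: 4528 − 4p = 2740 + 8p, so 1788 = 12p and p = 149.
y = 4528 − 4·149 = 3932.
Initially p = 143, y = 3956, so Δp = +6 and Δy = -24.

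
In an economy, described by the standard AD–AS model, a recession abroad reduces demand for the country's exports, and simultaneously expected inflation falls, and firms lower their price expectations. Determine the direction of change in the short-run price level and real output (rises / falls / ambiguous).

The first event is a negative demand shock: AD shifts left, which by itself pushes P down and Y down.
The second is a favourable supply shock: SRAS shifts right, which by itself pushes P down and Y up.
Both shocks push P down, so P falls. The two shocks push Y in opposite directions, so the effect on Y is ambiguous.

Price level: falls; output: ambiguous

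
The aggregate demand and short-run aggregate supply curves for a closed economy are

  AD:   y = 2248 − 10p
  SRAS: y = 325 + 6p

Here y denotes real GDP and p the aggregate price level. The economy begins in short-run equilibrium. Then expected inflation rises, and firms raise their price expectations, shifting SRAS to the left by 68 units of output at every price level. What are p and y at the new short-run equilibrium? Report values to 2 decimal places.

This is a negative supply shock: SRAS shifts left.
New SRAS: y = 257 + 6p.
Set AD = SRAS: 2248 − 10p = 257 + 6p, so 1991 = 16p and p = 124.44.
Substituting into AD, y = 1003.63.

p = 124.44, y = 1003.63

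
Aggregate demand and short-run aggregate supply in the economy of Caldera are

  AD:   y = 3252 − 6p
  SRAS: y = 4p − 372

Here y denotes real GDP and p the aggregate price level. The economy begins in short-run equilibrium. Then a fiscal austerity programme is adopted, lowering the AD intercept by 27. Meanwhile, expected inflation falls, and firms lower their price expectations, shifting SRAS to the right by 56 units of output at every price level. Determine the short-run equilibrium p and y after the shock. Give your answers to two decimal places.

p = 354.10, y = 1100.40

After both shocks: AD is y = 3225 − 6p and SRAS is y = 4p − 316.
Setting them equal: 3541 = 10p, so p = 354.10.
Substituting into AD, y = 1100.40.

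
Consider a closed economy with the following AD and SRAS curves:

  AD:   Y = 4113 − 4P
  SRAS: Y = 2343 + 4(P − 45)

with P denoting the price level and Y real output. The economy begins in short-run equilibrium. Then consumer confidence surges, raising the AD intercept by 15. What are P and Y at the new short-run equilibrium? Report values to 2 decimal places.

P = 245.63, Y = 3145.50

This is a positive demand shock: AD shifts right.
New AD: Y = 4128 − 4P.
SRAS can be written Y = 2163 + 4P.
Set AD = SRAS: 4128 − 4P = 2163 + 4P, so 1965 = 8P and P = 245.63.
Substituting into AD, Y = 3145.50.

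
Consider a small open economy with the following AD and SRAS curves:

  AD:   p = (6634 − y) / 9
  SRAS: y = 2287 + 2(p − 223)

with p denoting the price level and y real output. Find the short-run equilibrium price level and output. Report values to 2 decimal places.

p = 435.73, y = 2712.45

Write SRAS as y = 2287 + 2p − 446 = 1841 + 2p.
Rearrange AD to y = 6634 − 9p.
Set AD = SRAS: 6634 − 9p = 1841 + 2p, so 4793 = 11p and p = 435.73.
Substituting into AD, y = 6634 − 9p = 2712.45.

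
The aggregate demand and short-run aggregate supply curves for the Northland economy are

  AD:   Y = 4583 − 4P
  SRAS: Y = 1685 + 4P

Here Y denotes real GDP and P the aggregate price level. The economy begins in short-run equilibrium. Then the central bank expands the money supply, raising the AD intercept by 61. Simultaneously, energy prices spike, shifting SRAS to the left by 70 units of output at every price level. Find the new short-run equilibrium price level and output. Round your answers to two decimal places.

After both shocks: AD is Y = 4644 − 4P and SRAS is Y = 1615 + 4P.
Setting them equal: 3029 = 8P, so P = 378.63.
Substituting into AD, Y = 3129.50.

P = 378.63, Y = 3129.50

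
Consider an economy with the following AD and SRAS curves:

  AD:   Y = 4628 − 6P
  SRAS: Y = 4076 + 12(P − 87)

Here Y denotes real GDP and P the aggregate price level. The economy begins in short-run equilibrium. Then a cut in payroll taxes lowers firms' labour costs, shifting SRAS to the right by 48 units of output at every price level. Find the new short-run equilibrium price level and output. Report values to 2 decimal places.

This is a positive supply shock: SRAS shifts right.
New SRAS: Y = 3080 + 12P.
Set AD = SRAS: 4628 − 6P = 3080 + 12P, so 1548 = 18P and P = 86.00.
Substituting into AD, Y = 4112.00.

P = 86.00, Y = 4112.00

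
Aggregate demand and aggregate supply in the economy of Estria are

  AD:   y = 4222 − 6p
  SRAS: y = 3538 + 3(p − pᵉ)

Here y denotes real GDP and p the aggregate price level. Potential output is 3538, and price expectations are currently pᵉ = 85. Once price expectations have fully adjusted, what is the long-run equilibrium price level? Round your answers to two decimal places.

Short run: with pᵉ = 85, SRAS is y = 3283 + 3p. Setting AD = SRAS gives 939 = 9p, so p = 104.33 and y = 4222 − 6p = 3596.00.
Output 3596.00 is above potential 3538, so over time expected prices rise and SRAS shifts left until y returns to 3538.
Long run: y = 3538 on the AD curve gives 3538 = 4222 − 6p, so p = 114.00.

Long-run p = 114.00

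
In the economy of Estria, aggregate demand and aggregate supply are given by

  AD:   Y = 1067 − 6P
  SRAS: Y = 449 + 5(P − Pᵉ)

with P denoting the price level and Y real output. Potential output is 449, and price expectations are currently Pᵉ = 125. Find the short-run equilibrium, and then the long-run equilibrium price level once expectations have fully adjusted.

Short run: with Pᵉ = 125, SRAS is Y = 5P − 176. Setting AD = SRAS gives 1243 = 11P, so P = 113 and Y = 1067 − 6·113 = 389.
Output 389 is below potential 449, so over time expected prices fall and SRAS shifts right until Y returns to 449.
Long run: Y = 449 on the AD curve gives 449 = 1067 − 6P, so P = 103.

Short run: P = 113, Y = 389. Long run: P = 103.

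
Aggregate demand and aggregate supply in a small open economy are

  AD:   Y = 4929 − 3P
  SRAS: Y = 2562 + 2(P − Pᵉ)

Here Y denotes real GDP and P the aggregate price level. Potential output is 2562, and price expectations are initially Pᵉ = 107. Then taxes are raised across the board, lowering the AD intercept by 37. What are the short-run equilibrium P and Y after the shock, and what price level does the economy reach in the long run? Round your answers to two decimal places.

Short run: P = 508.80, Y = 3365.60. Long run: P = 776.67.

AD shifts left: new AD is Y = 4892 − 3P. With Pᵉ = 107, SRAS is Y = 2348 + 2P.
Short run: 4892 − 3P = 2348 + 2P gives 2544 = 5P, so P = 508.80 and Y = 4892 − 3P = 3365.60.
Y = 3365.60 is above potential 2562; expectations adjust and SRAS shifts left until Y = 2562.
Long run: on the new AD curve, 2562 = 4892 − 3P gives P = 776.67.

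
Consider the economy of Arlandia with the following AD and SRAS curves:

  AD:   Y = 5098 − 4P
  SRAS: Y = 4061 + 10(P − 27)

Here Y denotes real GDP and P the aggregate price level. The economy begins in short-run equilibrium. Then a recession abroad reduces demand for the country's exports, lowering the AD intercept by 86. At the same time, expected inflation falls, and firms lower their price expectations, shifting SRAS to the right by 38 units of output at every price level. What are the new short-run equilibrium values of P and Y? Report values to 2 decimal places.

After both shocks: AD is Y = 5012 − 4P and SRAS is Y = 3829 + 10P.
Setting them equal: 1183 = 14P, so P = 84.50.
Substituting into AD, Y = 4674.00.

P = 84.50, Y = 4674.00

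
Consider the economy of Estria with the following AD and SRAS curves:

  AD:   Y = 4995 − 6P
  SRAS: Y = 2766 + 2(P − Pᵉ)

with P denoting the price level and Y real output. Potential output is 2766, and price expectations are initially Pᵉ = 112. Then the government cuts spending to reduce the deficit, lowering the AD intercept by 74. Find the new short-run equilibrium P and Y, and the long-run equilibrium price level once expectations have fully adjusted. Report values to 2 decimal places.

AD shifts left: new AD is Y = 4921 − 6P. With Pᵉ = 112, SRAS is Y = 2542 + 2P.
Short run: 4921 − 6P = 2542 + 2P gives 2379 = 8P, so P = 297.38 and Y = 4921 − 6P = 3136.75.
Y = 3136.75 is above potential 2766; expectations adjust and SRAS shifts left until Y = 2766.
Long run: on the new AD curve, 2766 = 4921 − 6P gives P = 359.17.

Short run: P = 297.38, Y = 3136.75. Long run: P = 359.17.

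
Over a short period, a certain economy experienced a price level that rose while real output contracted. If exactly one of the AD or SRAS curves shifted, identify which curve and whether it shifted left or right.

P rose and Y fell. An AD shift moves P and Y in the same direction; an SRAS shift moves them in opposite directions.
Here P and Y moved in opposite directions, so the SRAS curve shifted.
Since Y fell, SRAS shifted left.

SRAS shifted left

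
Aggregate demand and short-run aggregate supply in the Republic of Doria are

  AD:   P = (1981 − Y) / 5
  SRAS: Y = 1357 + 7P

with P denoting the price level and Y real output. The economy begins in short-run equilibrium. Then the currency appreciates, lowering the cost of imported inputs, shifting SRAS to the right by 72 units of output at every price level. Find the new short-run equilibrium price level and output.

This is a positive supply shock: SRAS shifts right.
New SRAS: Y = 1429 + 7P.
Set AD = SRAS: 1981 − 5P = 1429 + 7P, so 552 = 12P and P = 46.
Y = 1981 − 5·46 = 1751.

P = 46, Y = 1751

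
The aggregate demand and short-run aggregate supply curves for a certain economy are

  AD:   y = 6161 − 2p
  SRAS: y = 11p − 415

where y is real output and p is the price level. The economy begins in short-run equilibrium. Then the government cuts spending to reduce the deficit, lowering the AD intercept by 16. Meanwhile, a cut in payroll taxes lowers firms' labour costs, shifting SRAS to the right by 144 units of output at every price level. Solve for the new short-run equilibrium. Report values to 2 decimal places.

After both shocks: AD is y = 6145 − 2p and SRAS is y = 11p − 271.
Setting them equal: 6416 = 13p, so p = 493.54.
Substituting into AD, y = 5157.92.

p = 493.54, y = 5157.92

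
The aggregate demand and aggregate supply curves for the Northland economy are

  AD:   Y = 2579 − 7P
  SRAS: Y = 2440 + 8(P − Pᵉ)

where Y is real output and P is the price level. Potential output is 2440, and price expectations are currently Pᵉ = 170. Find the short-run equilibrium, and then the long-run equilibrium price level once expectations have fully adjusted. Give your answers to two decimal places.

Short run: with Pᵉ = 170, SRAS is Y = 1080 + 8P. Setting AD = SRAS gives 1499 = 15P, so P = 99.93 and Y = 2579 − 7P = 1879.47.
Output 1879.47 is below potential 2440, so over time expected prices fall and SRAS shifts right until Y returns to 2440.
Long run: Y = 2440 on the AD curve gives 2440 = 2579 − 7P, so P = 19.86.

Short run: P = 99.93, Y = 1879.47. Long run: P = 19.86.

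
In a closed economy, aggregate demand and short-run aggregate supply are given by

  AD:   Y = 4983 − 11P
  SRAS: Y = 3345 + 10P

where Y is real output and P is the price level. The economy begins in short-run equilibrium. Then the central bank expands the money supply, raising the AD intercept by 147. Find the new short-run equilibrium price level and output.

This is a positive demand shock: AD shifts right.
New AD: Y = 5130 − 11P.
Set AD = SRAS: 5130 − 11P = 3345 + 10P, so 1785 = 21P and P = 85.
Y = 5130 − 11·85 = 4195.

P = 85, Y = 4195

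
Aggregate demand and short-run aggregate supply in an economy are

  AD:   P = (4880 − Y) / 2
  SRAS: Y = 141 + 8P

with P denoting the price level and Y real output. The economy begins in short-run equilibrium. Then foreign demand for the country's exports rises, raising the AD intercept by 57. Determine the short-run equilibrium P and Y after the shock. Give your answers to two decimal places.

P = 479.60, Y = 3977.80

This is a positive demand shock: AD shifts right.
New AD: Y = 4937 − 2P.
Set AD = SRAS: 4937 − 2P = 141 + 8P, so 4796 = 10P and P = 479.60.
Substituting into AD, Y = 3977.80.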